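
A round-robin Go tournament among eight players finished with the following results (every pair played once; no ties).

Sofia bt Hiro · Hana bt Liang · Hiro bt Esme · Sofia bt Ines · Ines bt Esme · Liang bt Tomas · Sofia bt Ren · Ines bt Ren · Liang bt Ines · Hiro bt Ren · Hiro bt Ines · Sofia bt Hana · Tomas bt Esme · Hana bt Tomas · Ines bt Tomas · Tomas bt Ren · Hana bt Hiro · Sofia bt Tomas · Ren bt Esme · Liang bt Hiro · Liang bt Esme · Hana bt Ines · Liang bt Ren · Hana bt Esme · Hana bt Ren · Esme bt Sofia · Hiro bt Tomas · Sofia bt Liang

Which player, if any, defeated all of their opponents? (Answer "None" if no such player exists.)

Highest win total is Sofia with 6 (out of 7 possible).
Sofia lost to Esme, so no player went undefeated.

None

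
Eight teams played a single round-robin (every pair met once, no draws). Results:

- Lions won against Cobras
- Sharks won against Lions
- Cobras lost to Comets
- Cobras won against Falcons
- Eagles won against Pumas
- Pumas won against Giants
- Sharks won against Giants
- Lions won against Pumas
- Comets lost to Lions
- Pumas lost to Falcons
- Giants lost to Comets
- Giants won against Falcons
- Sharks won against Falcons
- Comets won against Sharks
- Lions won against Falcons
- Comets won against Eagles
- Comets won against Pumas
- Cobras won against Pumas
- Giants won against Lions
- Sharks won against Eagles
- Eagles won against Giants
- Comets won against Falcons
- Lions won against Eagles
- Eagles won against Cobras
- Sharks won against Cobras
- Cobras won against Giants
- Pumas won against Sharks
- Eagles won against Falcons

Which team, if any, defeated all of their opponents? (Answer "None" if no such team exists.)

Highest win total is Comets with 6 (out of 7 possible).
Comets lost to Lions, so no team went undefeated.

None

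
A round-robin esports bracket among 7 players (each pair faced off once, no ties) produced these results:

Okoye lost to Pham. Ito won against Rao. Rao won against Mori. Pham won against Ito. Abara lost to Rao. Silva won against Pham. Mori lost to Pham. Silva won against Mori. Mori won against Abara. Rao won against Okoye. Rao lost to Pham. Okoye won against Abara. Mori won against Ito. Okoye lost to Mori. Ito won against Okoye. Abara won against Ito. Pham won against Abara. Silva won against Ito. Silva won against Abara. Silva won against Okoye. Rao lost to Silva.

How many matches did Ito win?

2

Ito's results: beat Rao, Okoye; lost to Mori, Silva, Abara, Pham.
That is 2 wins.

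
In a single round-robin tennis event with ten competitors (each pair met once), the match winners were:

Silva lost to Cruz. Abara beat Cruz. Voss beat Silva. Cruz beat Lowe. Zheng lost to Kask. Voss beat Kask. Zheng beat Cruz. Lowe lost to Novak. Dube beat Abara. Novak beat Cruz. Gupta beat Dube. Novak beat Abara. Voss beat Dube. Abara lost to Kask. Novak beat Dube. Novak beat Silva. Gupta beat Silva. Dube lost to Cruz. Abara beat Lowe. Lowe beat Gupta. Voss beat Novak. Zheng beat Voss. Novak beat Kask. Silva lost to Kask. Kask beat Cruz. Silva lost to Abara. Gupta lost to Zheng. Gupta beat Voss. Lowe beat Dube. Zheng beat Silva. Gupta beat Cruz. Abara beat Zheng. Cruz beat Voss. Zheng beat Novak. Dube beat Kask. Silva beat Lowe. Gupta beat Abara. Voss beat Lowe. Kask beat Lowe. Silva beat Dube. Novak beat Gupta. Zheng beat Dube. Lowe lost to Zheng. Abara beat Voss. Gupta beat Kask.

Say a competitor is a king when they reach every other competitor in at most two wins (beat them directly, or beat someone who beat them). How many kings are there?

Voss reaches everyone (king).
Kask reaches everyone (king).
Silva cannot reach Voss, Zheng, Novak, Cruz in two steps.
Zheng reaches everyone (king).
Gupta reaches everyone (king).
Novak reaches everyone (king).
Abara reaches everyone (king).
Lowe cannot reach Zheng, Novak in two steps.
Dube cannot reach Gupta, Novak in two steps.
Cruz cannot reach Zheng in two steps.
Kings: Voss, Kask, Zheng, Gupta, Novak, Abara — 6.

6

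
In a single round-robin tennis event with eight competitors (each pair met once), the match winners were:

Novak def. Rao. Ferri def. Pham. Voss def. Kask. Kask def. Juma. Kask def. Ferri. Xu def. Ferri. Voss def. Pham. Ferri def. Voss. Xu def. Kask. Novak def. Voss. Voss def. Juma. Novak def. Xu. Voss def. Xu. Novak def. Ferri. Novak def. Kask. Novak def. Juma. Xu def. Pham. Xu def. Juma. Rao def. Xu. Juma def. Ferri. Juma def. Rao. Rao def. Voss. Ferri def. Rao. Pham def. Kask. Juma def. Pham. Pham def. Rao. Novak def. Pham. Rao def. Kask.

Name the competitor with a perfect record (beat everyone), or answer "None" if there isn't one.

Novak has 7 wins out of 7 opponents — a perfect record.

Novak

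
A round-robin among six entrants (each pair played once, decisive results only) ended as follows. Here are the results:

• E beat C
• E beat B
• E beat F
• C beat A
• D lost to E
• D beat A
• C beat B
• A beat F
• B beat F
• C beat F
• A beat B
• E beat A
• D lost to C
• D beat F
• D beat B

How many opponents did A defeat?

2

A's results: beat B, F; lost to C, D, E.
That is 2 wins.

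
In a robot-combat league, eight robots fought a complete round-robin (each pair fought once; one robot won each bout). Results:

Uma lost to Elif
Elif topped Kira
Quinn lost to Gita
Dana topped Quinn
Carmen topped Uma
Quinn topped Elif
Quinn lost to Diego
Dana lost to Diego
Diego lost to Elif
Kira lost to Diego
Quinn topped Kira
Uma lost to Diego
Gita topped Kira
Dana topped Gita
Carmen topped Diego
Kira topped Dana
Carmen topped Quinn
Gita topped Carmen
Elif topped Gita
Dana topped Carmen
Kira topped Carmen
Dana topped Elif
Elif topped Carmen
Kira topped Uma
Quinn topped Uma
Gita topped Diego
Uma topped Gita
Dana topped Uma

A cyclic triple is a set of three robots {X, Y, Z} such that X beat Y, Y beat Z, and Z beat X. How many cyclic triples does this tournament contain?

15

Win totals: Uma 1, Elif 5, Dana 5, Quinn 3, Gita 4, Carmen 3, Diego 4, Kira 3.
A robot with w wins dominates both others in C(w,2) triples; summing gives 0 + 10 + 10 + 3 + 6 + 3 + 6 + 3 = 41 transitive triples.
Total triples C(8,3) = 56, so cyclic triples = 56 − 41 = 15.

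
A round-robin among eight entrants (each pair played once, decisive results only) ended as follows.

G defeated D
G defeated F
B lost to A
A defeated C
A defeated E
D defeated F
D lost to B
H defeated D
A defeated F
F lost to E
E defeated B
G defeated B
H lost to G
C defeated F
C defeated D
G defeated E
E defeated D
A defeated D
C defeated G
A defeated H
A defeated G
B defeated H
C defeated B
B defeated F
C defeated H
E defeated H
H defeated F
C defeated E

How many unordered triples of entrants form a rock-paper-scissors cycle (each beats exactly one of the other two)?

0

Win totals: A 7, B 3, C 6, D 1, E 4, F 0, G 5, H 2.
An entrant with w wins dominates both others in C(w,2) triples; summing gives 21 + 3 + 15 + 0 + 6 + 0 + 10 + 1 = 56 transitive triples.
Total triples C(8,3) = 56, so cyclic triples = 56 − 56 = 0.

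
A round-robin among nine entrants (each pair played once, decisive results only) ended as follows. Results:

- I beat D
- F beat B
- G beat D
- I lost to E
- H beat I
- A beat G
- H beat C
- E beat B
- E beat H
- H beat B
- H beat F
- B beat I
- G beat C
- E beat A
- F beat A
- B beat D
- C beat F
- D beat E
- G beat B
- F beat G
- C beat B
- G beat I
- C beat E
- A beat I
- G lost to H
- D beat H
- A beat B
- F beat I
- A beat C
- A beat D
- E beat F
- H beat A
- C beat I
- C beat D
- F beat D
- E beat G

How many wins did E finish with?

E's results: beat A, B, F, G, H, I; lost to C, D.
That is 6 wins.

6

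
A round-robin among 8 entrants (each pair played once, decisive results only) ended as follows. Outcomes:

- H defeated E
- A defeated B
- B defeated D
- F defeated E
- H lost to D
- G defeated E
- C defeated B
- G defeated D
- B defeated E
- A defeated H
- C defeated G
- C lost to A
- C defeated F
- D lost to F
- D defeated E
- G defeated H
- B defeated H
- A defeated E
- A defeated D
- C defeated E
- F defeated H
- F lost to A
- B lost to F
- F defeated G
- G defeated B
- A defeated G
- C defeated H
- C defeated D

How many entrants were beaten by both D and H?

1

D beat: E, H.
H beat: E.
Both beat: E — 1.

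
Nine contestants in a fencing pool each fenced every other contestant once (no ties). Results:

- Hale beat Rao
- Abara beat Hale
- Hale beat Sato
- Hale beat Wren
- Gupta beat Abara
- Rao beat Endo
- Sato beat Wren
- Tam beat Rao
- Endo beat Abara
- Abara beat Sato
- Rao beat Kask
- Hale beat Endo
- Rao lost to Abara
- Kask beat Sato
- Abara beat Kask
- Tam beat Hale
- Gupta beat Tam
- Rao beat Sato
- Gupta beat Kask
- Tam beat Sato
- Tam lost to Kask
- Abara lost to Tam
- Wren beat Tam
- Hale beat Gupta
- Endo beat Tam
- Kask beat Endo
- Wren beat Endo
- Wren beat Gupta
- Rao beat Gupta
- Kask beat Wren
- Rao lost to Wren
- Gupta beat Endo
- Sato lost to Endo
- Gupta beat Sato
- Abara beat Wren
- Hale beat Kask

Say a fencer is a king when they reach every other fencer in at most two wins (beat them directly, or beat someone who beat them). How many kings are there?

6

Wren reaches everyone (king).
Hale reaches everyone (king).
Gupta reaches everyone (king).
Endo cannot reach Gupta in two steps.
Rao cannot reach Hale in two steps.
Kask reaches everyone (king).
Sato cannot reach Hale, Kask, Abara in two steps.
Abara reaches everyone (king).
Tam reaches everyone (king).
Kings: Wren, Hale, Gupta, Kask, Abara, Tam — 6.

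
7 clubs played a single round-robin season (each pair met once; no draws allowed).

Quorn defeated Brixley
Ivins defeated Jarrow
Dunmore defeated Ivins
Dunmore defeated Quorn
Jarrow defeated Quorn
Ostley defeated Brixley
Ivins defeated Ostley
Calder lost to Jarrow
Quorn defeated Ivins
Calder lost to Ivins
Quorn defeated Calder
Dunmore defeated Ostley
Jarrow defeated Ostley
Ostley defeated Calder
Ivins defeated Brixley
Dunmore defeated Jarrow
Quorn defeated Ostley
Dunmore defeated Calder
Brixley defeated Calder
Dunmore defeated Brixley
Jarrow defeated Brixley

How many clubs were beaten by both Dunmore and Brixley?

Dunmore beat: Calder, Ostley, Brixley, Jarrow, Quorn, Ivins.
Brixley beat: Calder.
Both beat: Calder — 1.

1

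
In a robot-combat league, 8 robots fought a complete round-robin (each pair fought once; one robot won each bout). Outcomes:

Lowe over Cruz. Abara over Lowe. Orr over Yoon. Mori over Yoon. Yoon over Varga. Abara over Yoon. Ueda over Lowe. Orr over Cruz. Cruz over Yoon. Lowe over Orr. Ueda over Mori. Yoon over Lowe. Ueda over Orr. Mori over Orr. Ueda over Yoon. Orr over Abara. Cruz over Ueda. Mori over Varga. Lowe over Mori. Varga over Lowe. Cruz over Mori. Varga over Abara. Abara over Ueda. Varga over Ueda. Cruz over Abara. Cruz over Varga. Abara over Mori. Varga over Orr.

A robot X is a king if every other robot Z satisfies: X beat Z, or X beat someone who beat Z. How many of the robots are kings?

Orr reaches everyone (king).
Yoon reaches everyone (king).
Mori reaches everyone (king).
Abara reaches everyone (king).
Ueda reaches everyone (king).
Cruz reaches everyone (king).
Lowe reaches everyone (king).
Varga reaches everyone (king).
Kings: Orr, Yoon, Mori, Abara, Ueda, Cruz, Lowe, Varga — 8.

8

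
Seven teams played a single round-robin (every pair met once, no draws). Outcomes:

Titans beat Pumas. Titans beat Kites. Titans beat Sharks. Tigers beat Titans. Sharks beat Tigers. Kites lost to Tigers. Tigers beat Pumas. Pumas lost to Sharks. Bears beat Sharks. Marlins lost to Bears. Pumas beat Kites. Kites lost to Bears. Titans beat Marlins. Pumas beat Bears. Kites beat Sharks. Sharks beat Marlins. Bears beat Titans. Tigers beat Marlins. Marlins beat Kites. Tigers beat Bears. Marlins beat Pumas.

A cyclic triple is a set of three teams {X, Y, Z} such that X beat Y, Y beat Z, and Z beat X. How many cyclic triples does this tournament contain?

Win totals: Sharks 3, Bears 4, Pumas 2, Titans 4, Marlins 2, Kites 1, Tigers 5.
A team with w wins dominates both others in C(w,2) triples; summing gives 3 + 6 + 1 + 6 + 1 + 0 + 10 = 27 transitive triples.
Total triples C(7,3) = 35, so cyclic triples = 35 − 27 = 8.

8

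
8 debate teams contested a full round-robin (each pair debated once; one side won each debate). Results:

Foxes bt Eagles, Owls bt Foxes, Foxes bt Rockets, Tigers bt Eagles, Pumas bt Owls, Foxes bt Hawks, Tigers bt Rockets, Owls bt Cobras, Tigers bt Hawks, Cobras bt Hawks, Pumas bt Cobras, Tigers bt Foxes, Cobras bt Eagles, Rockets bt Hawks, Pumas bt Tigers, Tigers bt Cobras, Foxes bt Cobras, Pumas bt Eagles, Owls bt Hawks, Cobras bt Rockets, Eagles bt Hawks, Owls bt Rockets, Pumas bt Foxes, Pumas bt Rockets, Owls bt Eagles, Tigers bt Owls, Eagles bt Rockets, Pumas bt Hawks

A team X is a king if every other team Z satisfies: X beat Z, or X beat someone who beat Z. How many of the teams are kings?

1

Pumas reaches everyone (king).
Owls cannot reach Pumas, Tigers in two steps.
Hawks cannot reach Pumas, Owls, Tigers, Cobras, Rockets, Foxes, Eagles in two steps.
Tigers cannot reach Pumas in two steps.
Cobras cannot reach Pumas, Owls, Tigers, Foxes in two steps.
Rockets cannot reach Pumas, Owls, Tigers, Cobras, Foxes, Eagles in two steps.
Foxes cannot reach Pumas, Owls, Tigers in two steps.
Eagles cannot reach Pumas, Owls, Tigers, Cobras, Foxes in two steps.
Kings: Pumas — 1.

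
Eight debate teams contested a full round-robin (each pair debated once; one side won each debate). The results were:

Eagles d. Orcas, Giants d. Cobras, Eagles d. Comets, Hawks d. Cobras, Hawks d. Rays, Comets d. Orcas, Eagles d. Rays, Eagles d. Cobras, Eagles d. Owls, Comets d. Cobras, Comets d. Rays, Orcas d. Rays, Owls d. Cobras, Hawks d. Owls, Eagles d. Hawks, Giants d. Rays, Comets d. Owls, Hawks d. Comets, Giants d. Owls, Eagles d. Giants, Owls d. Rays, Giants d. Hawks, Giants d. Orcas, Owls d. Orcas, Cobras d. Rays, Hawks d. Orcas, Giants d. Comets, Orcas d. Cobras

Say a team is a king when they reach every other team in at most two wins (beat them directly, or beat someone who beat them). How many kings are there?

Owls cannot reach Eagles, Giants, Comets, Hawks in two steps.
Rays cannot reach Owls, Eagles, Giants, Cobras, Comets, Orcas, Hawks in two steps.
Eagles reaches everyone (king).
Giants cannot reach Eagles in two steps.
Cobras cannot reach Owls, Eagles, Giants, Comets, Orcas, Hawks in two steps.
Comets cannot reach Eagles, Giants, Hawks in two steps.
Orcas cannot reach Owls, Eagles, Giants, Comets, Hawks in two steps.
Hawks cannot reach Eagles, Giants in two steps.
Kings: Eagles — 1.

1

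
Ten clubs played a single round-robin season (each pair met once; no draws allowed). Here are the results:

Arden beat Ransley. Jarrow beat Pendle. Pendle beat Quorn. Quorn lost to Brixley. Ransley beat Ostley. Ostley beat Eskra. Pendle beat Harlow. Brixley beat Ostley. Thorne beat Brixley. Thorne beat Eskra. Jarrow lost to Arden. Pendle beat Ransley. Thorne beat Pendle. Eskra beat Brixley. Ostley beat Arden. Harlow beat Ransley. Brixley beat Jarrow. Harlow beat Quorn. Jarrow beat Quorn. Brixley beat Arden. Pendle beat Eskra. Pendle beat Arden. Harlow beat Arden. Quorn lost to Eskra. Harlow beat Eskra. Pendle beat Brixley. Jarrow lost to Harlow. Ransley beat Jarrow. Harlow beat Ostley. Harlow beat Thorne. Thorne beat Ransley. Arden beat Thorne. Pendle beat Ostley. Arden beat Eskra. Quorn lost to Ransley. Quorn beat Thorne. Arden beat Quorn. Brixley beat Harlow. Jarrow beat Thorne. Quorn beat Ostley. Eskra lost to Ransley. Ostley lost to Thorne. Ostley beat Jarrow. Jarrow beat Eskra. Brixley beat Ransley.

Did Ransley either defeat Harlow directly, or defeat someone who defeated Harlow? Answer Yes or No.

No

Ransley did not beat Harlow directly.
Ransley beat Ostley, Eskra, Quorn, Jarrow, but each of them lost to Harlow. No two-step path.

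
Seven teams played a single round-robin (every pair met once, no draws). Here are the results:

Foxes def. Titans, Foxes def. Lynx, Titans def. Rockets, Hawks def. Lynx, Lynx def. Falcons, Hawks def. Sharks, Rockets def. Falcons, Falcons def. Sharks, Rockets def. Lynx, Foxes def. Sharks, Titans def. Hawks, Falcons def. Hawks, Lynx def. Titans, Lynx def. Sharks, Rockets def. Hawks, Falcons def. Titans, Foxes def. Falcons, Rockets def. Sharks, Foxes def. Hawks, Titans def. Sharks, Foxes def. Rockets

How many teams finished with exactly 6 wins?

Win totals: Sharks 0, Rockets 4, Titans 3, Lynx 3, Falcons 3, Hawks 2, Foxes 6.
Exactly 6: Foxes — 1 team.

1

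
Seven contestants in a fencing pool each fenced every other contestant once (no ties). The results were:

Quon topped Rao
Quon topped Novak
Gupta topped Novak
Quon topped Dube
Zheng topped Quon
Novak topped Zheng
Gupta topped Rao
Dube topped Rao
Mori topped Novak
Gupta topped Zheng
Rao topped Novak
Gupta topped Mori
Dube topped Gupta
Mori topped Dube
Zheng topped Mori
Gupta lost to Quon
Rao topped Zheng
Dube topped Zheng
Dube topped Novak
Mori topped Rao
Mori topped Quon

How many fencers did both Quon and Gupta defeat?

2

Quon beat: Gupta, Rao, Novak, Dube.
Gupta beat: Rao, Mori, Zheng, Novak.
Both beat: Rao, Novak — 2.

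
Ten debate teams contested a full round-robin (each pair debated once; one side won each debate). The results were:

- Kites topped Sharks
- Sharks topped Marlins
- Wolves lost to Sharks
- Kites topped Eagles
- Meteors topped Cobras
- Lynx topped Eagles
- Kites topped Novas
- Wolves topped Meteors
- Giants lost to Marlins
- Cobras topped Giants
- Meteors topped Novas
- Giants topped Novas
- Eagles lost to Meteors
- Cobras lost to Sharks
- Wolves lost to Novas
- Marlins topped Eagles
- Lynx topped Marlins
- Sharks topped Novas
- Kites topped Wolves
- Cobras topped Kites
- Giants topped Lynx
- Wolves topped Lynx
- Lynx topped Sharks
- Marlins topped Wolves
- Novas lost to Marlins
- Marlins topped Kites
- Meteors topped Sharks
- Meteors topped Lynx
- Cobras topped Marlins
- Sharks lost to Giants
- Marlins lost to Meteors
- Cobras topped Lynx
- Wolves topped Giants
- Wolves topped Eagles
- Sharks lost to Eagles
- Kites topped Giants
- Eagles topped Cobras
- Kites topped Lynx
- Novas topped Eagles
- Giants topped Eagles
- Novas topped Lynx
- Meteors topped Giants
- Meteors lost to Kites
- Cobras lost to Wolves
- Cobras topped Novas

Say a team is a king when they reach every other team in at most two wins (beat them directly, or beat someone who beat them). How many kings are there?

6

Wolves reaches everyone (king).
Eagles cannot reach Meteors in two steps.
Giants cannot reach Kites, Meteors in two steps.
Kites reaches everyone (king).
Marlins reaches everyone (king).
Novas cannot reach Kites in two steps.
Cobras reaches everyone (king).
Meteors reaches everyone (king).
Sharks reaches everyone (king).
Lynx cannot reach Meteors in two steps.
Kings: Wolves, Kites, Marlins, Cobras, Meteors, Sharks — 6.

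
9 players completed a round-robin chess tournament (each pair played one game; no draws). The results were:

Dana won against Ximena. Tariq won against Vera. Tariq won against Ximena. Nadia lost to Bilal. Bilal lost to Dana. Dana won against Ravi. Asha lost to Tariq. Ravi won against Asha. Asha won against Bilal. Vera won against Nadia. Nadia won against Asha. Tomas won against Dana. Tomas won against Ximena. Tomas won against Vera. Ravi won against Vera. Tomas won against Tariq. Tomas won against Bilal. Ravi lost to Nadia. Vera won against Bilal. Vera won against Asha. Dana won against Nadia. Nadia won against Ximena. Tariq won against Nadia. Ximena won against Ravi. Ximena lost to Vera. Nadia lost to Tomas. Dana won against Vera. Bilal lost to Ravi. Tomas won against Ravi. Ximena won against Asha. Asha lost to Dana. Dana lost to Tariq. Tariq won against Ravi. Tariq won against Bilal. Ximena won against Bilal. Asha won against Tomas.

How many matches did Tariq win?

Tariq's results: beat Bilal, Nadia, Dana, Ximena, Vera, Ravi, Asha; lost to Tomas.
That is 7 wins.

7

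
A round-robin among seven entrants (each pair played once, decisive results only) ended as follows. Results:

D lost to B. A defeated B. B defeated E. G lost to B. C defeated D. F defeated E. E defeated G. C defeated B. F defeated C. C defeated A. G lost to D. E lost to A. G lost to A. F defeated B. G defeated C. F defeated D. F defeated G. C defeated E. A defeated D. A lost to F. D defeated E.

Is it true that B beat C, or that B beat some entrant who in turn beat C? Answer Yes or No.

B did not beat C directly.
B beat D, E, G. Of those, G beat C.

Yes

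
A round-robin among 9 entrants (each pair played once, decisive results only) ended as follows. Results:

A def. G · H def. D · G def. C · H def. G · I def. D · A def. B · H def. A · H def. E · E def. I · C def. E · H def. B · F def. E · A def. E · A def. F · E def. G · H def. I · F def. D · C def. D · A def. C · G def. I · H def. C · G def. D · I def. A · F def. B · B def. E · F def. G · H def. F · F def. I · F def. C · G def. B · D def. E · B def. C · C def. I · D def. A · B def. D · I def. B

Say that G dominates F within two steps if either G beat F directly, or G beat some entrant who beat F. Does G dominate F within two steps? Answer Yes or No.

No

G did not beat F directly.
G beat B, C, D, I, but each of them lost to F. No two-step path.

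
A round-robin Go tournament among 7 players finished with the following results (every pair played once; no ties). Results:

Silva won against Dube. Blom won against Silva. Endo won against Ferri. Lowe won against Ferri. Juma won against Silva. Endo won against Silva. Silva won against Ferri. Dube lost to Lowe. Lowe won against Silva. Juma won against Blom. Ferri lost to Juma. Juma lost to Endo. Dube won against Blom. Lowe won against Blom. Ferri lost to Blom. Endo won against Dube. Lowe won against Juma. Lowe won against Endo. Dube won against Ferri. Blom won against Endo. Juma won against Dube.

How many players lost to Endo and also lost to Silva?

2

Endo beat: Silva, Juma, Ferri, Dube.
Silva beat: Ferri, Dube.
Both beat: Ferri, Dube — 2.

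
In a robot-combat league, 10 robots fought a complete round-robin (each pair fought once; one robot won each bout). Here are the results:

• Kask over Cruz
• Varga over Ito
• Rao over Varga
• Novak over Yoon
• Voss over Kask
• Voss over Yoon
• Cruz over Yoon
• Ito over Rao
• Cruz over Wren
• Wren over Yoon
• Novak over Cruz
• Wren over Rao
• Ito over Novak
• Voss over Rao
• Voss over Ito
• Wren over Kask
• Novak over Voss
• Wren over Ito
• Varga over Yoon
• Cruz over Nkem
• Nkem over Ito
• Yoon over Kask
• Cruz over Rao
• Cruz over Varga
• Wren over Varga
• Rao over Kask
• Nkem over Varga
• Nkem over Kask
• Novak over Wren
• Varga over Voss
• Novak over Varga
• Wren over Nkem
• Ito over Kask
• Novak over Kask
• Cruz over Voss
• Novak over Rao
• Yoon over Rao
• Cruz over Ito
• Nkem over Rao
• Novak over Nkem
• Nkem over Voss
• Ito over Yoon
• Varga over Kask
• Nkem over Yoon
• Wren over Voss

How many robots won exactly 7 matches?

2

Win totals: Ito 4, Wren 7, Kask 1, Novak 8, Yoon 2, Rao 2, Cruz 7, Voss 4, Nkem 6, Varga 4.
Exactly 7: Wren, Cruz — 2 robots.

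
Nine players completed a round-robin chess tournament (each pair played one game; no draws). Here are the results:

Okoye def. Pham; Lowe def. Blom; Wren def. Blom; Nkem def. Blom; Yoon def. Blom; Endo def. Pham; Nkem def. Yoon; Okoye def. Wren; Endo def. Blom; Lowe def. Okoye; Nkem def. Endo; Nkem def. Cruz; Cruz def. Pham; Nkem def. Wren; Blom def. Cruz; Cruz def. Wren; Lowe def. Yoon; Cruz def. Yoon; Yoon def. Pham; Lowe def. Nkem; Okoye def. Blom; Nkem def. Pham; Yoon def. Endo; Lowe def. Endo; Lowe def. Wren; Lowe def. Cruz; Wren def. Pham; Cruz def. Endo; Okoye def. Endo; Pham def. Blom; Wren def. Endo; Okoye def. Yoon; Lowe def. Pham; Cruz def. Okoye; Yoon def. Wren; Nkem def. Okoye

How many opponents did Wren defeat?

Wren's results: beat Endo, Blom, Pham; lost to Okoye, Nkem, Lowe, Yoon, Cruz.
That is 3 wins.

3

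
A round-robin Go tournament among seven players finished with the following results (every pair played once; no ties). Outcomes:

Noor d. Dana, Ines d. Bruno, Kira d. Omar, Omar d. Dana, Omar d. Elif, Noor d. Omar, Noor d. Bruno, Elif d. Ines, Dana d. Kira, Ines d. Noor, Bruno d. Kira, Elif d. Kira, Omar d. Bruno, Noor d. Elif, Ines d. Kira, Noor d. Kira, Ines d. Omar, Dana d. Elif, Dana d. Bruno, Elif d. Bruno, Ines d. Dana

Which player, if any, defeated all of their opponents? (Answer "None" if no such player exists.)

None

Highest win total is Noor with 5 (out of 6 possible).
Noor lost to Ines, so no player went undefeated.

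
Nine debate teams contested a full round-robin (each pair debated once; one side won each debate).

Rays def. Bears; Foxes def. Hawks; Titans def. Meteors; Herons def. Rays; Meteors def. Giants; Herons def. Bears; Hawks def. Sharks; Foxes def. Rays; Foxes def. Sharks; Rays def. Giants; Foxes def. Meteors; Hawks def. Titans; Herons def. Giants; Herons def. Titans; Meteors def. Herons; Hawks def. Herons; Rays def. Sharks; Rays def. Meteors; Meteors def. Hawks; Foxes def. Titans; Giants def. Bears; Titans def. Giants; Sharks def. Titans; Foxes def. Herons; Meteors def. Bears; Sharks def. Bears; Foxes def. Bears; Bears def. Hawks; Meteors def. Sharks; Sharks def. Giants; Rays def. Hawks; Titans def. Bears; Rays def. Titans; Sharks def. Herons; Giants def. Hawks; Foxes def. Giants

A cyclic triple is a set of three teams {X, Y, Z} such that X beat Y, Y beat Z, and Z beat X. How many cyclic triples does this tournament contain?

Win totals: Meteors 5, Rays 6, Foxes 8, Herons 4, Titans 3, Hawks 3, Bears 1, Sharks 4, Giants 2.
A team with w wins dominates both others in C(w,2) triples; summing gives 10 + 15 + 28 + 6 + 3 + 3 + 0 + 6 + 1 = 72 transitive triples.
Total triples C(9,3) = 84, so cyclic triples = 84 − 72 = 12.

12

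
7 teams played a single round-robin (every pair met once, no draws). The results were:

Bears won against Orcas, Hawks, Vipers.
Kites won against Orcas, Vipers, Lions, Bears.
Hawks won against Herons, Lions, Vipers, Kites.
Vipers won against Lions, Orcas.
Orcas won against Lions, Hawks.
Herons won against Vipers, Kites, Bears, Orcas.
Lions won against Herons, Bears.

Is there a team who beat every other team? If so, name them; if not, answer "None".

None

Highest win total is Kites with 4 (out of 6 possible).
Kites lost to Herons, Hawks, so no team went undefeated.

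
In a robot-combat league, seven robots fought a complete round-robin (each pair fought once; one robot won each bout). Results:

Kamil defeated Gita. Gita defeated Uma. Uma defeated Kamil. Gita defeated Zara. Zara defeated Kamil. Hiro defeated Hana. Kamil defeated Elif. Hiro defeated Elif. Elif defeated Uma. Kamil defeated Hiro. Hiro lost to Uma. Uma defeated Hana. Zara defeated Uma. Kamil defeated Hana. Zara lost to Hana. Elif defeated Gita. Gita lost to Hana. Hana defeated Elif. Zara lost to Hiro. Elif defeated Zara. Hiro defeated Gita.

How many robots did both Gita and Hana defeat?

Gita beat: Zara, Uma.
Hana beat: Gita, Zara, Elif.
Both beat: Zara — 1.

1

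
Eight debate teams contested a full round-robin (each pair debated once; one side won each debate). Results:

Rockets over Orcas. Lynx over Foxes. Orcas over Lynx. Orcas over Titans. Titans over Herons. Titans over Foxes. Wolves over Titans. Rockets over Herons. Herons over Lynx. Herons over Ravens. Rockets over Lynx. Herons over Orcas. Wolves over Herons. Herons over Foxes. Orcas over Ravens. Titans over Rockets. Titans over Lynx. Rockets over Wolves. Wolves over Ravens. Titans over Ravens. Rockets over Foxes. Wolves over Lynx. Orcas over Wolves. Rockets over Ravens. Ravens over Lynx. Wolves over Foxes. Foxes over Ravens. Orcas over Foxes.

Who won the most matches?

Rockets

Win totals: Foxes 1, Herons 4, Wolves 5, Rockets 6, Titans 5, Lynx 1, Ravens 1, Orcas 5.
Rockets leads with 6 wins (next highest: 5).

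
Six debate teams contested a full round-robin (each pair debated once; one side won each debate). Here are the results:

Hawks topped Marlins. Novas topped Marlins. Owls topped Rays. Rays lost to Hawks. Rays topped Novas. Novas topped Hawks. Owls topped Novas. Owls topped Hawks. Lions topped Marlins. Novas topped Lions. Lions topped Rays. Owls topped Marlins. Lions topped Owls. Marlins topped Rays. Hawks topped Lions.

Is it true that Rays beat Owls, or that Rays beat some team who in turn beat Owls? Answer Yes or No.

Rays did not beat Owls directly.
Rays beat Novas, but each of them lost to Owls. No two-step path.

No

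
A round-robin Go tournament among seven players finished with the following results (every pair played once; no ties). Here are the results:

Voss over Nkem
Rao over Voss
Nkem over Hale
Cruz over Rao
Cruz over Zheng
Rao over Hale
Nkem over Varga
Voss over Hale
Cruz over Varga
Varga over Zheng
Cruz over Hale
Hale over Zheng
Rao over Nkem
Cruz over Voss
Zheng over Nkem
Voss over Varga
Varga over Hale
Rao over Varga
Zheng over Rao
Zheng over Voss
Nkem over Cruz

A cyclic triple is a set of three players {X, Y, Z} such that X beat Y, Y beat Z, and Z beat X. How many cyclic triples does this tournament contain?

9

Win totals: Zheng 3, Rao 4, Varga 2, Nkem 3, Hale 1, Voss 3, Cruz 5.
A player with w wins dominates both others in C(w,2) triples; summing gives 3 + 6 + 1 + 3 + 0 + 3 + 10 = 26 transitive triples.
Total triples C(7,3) = 35, so cyclic triples = 35 − 26 = 9.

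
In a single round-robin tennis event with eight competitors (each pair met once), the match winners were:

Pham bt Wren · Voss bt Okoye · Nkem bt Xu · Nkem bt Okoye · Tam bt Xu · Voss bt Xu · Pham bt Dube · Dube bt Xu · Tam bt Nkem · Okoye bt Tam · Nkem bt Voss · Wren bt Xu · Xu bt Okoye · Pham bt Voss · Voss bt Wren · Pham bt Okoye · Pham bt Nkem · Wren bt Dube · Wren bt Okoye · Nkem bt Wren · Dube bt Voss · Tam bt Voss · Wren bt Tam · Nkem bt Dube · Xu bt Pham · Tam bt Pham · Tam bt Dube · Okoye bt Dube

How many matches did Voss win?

3

Voss' results: beat Xu, Wren, Okoye; lost to Dube, Tam, Pham, Nkem.
That is 3 wins.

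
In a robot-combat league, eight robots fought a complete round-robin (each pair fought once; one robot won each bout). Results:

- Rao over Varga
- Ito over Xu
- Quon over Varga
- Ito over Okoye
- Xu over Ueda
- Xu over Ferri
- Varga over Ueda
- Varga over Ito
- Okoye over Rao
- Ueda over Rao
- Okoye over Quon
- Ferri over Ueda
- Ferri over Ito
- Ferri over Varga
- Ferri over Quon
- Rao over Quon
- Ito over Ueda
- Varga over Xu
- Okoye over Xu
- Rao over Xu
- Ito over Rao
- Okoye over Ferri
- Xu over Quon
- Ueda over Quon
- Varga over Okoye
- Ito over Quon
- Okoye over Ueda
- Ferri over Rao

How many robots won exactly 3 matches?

Win totals: Rao 3, Xu 3, Ito 5, Okoye 5, Ferri 5, Quon 1, Varga 4, Ueda 2.
Exactly 3: Rao, Xu — 2 robots.

2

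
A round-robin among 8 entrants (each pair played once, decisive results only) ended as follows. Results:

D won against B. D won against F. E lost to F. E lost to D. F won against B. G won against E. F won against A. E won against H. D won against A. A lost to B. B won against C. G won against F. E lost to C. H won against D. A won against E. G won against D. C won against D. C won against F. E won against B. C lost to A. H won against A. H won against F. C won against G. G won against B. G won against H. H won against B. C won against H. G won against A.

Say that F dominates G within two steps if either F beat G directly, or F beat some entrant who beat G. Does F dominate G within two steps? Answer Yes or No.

F did not beat G directly.
F beat A, B, E, but each of them lost to G. No two-step path.

No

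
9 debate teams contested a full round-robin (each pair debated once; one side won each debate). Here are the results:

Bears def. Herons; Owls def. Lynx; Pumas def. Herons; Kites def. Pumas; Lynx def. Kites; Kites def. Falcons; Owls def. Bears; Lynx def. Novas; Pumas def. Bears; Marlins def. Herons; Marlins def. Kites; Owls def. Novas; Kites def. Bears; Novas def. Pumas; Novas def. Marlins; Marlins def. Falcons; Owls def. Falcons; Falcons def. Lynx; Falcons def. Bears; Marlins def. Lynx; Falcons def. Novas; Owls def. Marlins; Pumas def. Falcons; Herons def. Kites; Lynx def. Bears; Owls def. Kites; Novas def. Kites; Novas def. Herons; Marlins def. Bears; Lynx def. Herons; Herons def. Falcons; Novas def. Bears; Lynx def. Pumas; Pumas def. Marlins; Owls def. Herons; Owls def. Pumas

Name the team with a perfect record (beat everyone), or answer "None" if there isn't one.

Owls has 8 wins out of 8 opponents — a perfect record.

Owls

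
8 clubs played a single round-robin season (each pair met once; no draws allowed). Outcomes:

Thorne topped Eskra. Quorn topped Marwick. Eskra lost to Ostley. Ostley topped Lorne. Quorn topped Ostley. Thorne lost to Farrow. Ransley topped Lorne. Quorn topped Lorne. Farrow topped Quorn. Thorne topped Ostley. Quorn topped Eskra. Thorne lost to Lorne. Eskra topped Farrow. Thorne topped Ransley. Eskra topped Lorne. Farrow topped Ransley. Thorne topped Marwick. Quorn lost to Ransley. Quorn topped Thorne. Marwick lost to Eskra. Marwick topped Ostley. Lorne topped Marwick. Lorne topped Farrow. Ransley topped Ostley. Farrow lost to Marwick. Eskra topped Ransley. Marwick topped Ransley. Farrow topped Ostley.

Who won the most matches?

Win totals: Eskra 4, Marwick 3, Ransley 3, Thorne 4, Quorn 5, Farrow 4, Lorne 3, Ostley 2.
Quorn leads with 5 wins (next highest: 4).

Quorn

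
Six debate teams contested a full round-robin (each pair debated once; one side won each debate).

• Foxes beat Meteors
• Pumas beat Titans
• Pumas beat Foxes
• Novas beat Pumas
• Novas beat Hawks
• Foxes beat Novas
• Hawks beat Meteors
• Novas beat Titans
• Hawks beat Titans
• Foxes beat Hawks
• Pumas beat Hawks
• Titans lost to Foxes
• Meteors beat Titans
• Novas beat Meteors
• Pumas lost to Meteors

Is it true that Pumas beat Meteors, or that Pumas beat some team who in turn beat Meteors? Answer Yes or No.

Pumas did not beat Meteors directly.
Pumas beat Titans, Hawks, Foxes. Of those, Hawks beat Meteors.

Yes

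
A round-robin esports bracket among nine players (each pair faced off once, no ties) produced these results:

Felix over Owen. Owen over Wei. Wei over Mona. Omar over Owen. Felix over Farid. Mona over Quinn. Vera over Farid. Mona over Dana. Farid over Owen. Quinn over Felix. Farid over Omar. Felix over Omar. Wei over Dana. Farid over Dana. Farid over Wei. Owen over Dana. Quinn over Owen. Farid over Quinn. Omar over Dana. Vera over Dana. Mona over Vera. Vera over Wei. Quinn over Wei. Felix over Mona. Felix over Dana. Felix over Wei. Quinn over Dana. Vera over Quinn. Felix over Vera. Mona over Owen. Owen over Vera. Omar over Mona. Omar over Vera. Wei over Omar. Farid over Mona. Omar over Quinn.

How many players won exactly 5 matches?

Win totals: Quinn 4, Vera 4, Owen 3, Farid 6, Mona 4, Omar 5, Wei 3, Dana 0, Felix 7.
Exactly 5: Omar — 1 player.

1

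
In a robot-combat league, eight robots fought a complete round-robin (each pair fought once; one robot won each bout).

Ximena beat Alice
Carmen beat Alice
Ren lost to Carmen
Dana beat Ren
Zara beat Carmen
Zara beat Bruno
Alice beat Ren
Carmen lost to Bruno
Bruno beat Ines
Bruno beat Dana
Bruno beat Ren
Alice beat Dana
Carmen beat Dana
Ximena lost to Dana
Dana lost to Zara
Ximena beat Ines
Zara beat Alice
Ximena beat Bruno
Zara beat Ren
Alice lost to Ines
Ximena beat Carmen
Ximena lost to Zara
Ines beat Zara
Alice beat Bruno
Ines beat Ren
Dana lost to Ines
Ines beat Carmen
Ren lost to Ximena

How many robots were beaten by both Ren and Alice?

Ren beat: no one.
Alice beat: Bruno, Dana, Ren.
No one was beaten by both.

0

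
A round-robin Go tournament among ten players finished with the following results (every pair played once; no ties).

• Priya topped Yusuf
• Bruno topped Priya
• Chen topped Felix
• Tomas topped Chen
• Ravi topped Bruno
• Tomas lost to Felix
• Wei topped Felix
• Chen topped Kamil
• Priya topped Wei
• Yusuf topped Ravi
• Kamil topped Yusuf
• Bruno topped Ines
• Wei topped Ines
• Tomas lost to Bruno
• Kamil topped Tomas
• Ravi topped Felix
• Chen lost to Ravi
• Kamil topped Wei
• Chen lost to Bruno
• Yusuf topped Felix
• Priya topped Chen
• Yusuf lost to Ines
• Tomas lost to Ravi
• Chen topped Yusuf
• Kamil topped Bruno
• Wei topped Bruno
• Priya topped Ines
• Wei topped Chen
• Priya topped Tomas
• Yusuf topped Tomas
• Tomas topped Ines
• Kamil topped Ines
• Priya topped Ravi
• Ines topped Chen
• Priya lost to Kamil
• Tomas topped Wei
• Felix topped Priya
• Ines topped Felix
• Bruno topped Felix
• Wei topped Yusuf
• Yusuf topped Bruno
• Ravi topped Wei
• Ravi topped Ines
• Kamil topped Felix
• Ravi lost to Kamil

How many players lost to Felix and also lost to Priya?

1

Felix beat: Priya, Tomas.
Priya beat: Ravi, Chen, Tomas, Ines, Yusuf, Wei.
Both beat: Tomas — 1.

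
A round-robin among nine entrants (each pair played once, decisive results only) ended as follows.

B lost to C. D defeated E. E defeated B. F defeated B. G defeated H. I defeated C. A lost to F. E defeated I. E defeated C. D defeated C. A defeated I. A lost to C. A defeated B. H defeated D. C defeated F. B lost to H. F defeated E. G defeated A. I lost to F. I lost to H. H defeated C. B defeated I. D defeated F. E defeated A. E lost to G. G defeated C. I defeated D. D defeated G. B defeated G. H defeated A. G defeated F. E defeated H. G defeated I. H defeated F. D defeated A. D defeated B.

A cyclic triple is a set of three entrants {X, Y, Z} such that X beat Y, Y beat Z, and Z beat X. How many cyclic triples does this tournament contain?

17

Win totals: A 2, B 2, C 3, D 6, E 5, F 4, G 6, H 6, I 2.
An entrant with w wins dominates both others in C(w,2) triples; summing gives 1 + 1 + 3 + 15 + 10 + 6 + 15 + 15 + 1 = 67 transitive triples.
Total triples C(9,3) = 84, so cyclic triples = 84 − 67 = 17.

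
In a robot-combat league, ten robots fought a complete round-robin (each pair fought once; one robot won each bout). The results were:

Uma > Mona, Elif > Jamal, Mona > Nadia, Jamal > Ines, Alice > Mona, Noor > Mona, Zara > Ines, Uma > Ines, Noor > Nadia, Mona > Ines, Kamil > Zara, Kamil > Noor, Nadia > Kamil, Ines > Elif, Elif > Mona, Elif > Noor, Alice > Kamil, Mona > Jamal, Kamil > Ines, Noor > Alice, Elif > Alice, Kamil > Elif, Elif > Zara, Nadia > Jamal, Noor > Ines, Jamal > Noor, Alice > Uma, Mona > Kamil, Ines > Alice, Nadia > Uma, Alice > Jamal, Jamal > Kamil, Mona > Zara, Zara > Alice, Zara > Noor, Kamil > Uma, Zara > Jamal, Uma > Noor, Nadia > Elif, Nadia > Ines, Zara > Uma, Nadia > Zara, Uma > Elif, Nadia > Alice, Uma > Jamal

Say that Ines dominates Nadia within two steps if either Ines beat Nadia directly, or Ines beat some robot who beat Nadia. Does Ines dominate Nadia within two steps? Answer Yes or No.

Ines did not beat Nadia directly.
Ines beat Alice, Elif, but each of them lost to Nadia. No two-step path.

No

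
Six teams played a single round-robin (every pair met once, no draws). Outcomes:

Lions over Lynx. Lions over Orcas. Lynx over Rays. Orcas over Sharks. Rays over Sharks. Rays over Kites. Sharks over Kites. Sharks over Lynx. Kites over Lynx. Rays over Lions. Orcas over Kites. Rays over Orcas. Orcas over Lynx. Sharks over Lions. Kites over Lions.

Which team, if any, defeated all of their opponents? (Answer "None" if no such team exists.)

Highest win total is Rays with 4 (out of 5 possible).
Rays lost to Lynx, so no team went undefeated.

None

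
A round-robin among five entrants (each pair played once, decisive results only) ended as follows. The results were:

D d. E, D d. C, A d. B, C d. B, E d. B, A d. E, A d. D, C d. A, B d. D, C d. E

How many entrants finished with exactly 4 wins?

0

Win totals: A 3, B 1, C 3, D 2, E 1.
No entrant has exactly 4 wins.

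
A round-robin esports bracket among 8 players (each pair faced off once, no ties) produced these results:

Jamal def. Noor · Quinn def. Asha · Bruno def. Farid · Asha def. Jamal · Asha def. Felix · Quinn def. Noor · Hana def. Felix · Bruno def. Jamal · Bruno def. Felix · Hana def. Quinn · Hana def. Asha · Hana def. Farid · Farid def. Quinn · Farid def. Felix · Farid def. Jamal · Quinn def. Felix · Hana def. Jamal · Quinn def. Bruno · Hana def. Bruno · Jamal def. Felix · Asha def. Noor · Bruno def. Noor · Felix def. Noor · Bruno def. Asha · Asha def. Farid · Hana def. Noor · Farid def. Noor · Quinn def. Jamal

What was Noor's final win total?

Noor's results: beat no one; lost to Felix, Jamal, Bruno, Asha, Farid, Hana, Quinn.
That is 0 wins.

0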